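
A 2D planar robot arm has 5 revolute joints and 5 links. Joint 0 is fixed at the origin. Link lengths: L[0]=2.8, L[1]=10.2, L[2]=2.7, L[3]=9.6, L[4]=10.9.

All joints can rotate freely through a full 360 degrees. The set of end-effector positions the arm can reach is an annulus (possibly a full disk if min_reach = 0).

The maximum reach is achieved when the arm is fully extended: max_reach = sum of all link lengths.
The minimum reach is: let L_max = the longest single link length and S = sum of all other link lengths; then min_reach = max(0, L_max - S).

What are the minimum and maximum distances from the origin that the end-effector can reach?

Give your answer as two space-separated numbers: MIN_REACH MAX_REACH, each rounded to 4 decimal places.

Link lengths: [2.8, 10.2, 2.7, 9.6, 10.9]
max_reach = 2.8 + 10.2 + 2.7 + 9.6 + 10.9 = 36.2
L_max = max([2.8, 10.2, 2.7, 9.6, 10.9]) = 10.9
S (sum of others) = 36.2 - 10.9 = 25.3
min_reach = max(0, 10.9 - 25.3) = max(0, -14.4) = 0

Answer: 0.0000 36.2000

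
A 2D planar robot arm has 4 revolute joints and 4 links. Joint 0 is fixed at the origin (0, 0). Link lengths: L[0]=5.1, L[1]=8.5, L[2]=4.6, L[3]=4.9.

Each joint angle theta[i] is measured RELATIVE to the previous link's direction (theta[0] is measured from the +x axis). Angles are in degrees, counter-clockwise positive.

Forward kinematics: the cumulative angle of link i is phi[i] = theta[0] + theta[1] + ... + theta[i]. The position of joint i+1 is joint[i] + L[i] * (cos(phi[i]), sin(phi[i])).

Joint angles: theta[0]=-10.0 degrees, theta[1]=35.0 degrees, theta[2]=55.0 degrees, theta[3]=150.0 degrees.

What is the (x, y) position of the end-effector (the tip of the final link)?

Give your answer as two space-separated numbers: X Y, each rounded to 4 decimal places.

joint[0] = (0.0000, 0.0000)  (base)
link 0: phi[0] = -10 = -10 deg
  cos(-10 deg) = 0.9848, sin(-10 deg) = -0.1736
  joint[1] = (0.0000, 0.0000) + 5.1 * (0.9848, -0.1736) = (0.0000 + 5.0225, 0.0000 + -0.8856) = (5.0225, -0.8856)
link 1: phi[1] = -10 + 35 = 25 deg
  cos(25 deg) = 0.9063, sin(25 deg) = 0.4226
  joint[2] = (5.0225, -0.8856) + 8.5 * (0.9063, 0.4226) = (5.0225 + 7.7036, -0.8856 + 3.5923) = (12.7261, 2.7066)
link 2: phi[2] = -10 + 35 + 55 = 80 deg
  cos(80 deg) = 0.1736, sin(80 deg) = 0.9848
  joint[3] = (12.7261, 2.7066) + 4.6 * (0.1736, 0.9848) = (12.7261 + 0.7988, 2.7066 + 4.5301) = (13.5249, 7.2368)
link 3: phi[3] = -10 + 35 + 55 + 150 = 230 deg
  cos(230 deg) = -0.6428, sin(230 deg) = -0.7660
  joint[4] = (13.5249, 7.2368) + 4.9 * (-0.6428, -0.7660) = (13.5249 + -3.1497, 7.2368 + -3.7536) = (10.3753, 3.4831)
End effector: (10.3753, 3.4831)

Answer: 10.3753 3.4831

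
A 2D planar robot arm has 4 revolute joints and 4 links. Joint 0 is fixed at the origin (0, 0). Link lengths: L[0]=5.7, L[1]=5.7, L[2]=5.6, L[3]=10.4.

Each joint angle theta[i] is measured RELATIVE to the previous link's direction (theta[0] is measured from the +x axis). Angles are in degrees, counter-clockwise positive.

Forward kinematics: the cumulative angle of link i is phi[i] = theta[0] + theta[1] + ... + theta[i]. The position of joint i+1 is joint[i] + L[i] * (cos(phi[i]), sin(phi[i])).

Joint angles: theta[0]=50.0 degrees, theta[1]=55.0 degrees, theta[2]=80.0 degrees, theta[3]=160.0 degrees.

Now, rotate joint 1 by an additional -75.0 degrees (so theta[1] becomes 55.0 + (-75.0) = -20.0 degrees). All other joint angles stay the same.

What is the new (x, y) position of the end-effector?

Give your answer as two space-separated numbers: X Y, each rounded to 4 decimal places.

Answer: 6.6849 2.0787

Derivation:
joint[0] = (0.0000, 0.0000)  (base)
link 0: phi[0] = 50 = 50 deg
  cos(50 deg) = 0.6428, sin(50 deg) = 0.7660
  joint[1] = (0.0000, 0.0000) + 5.7 * (0.6428, 0.7660) = (0.0000 + 3.6639, 0.0000 + 4.3665) = (3.6639, 4.3665)
link 1: phi[1] = 50 + -20 = 30 deg
  cos(30 deg) = 0.8660, sin(30 deg) = 0.5000
  joint[2] = (3.6639, 4.3665) + 5.7 * (0.8660, 0.5000) = (3.6639 + 4.9363, 4.3665 + 2.8500) = (8.6002, 7.2165)
link 2: phi[2] = 50 + -20 + 80 = 110 deg
  cos(110 deg) = -0.3420, sin(110 deg) = 0.9397
  joint[3] = (8.6002, 7.2165) + 5.6 * (-0.3420, 0.9397) = (8.6002 + -1.9153, 7.2165 + 5.2623) = (6.6849, 12.4787)
link 3: phi[3] = 50 + -20 + 80 + 160 = 270 deg
  cos(270 deg) = -0.0000, sin(270 deg) = -1.0000
  joint[4] = (6.6849, 12.4787) + 10.4 * (-0.0000, -1.0000) = (6.6849 + -0.0000, 12.4787 + -10.4000) = (6.6849, 2.0787)
End effector: (6.6849, 2.0787)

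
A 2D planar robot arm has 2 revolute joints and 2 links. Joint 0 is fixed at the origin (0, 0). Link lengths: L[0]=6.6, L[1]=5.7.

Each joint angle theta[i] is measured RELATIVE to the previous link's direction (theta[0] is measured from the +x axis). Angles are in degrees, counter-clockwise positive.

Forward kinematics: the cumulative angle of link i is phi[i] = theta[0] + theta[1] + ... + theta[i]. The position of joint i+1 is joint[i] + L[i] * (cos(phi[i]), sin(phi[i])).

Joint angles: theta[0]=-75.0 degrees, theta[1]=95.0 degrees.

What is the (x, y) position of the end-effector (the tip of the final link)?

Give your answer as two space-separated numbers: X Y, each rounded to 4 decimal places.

joint[0] = (0.0000, 0.0000)  (base)
link 0: phi[0] = -75 = -75 deg
  cos(-75 deg) = 0.2588, sin(-75 deg) = -0.9659
  joint[1] = (0.0000, 0.0000) + 6.6 * (0.2588, -0.9659) = (0.0000 + 1.7082, 0.0000 + -6.3751) = (1.7082, -6.3751)
link 1: phi[1] = -75 + 95 = 20 deg
  cos(20 deg) = 0.9397, sin(20 deg) = 0.3420
  joint[2] = (1.7082, -6.3751) + 5.7 * (0.9397, 0.3420) = (1.7082 + 5.3562, -6.3751 + 1.9495) = (7.0645, -4.4256)
End effector: (7.0645, -4.4256)

Answer: 7.0645 -4.4256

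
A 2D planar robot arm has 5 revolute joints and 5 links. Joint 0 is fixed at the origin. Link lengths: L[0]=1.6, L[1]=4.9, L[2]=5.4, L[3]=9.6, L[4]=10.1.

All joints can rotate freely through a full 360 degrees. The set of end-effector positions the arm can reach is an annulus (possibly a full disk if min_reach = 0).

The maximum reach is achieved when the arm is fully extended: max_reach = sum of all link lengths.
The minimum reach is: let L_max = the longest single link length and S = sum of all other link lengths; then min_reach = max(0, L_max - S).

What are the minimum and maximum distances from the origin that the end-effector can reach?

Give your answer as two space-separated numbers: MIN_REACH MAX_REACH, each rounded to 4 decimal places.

Link lengths: [1.6, 4.9, 5.4, 9.6, 10.1]
max_reach = 1.6 + 4.9 + 5.4 + 9.6 + 10.1 = 31.6
L_max = max([1.6, 4.9, 5.4, 9.6, 10.1]) = 10.1
S (sum of others) = 31.6 - 10.1 = 21.5
min_reach = max(0, 10.1 - 21.5) = max(0, -11.4) = 0

Answer: 0.0000 31.6000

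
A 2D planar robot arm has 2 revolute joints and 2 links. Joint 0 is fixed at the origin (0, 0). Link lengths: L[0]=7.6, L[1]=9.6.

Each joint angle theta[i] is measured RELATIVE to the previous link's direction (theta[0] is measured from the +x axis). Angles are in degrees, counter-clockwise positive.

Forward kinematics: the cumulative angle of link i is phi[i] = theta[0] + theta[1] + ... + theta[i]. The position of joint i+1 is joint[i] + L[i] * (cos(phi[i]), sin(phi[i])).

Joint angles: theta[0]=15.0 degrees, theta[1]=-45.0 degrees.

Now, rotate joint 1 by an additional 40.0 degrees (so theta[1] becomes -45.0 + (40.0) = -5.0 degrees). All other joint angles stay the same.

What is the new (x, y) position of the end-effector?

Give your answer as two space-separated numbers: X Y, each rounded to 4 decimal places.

Answer: 16.7952 3.6340

Derivation:
joint[0] = (0.0000, 0.0000)  (base)
link 0: phi[0] = 15 = 15 deg
  cos(15 deg) = 0.9659, sin(15 deg) = 0.2588
  joint[1] = (0.0000, 0.0000) + 7.6 * (0.9659, 0.2588) = (0.0000 + 7.3410, 0.0000 + 1.9670) = (7.3410, 1.9670)
link 1: phi[1] = 15 + -5 = 10 deg
  cos(10 deg) = 0.9848, sin(10 deg) = 0.1736
  joint[2] = (7.3410, 1.9670) + 9.6 * (0.9848, 0.1736) = (7.3410 + 9.4542, 1.9670 + 1.6670) = (16.7952, 3.6340)
End effector: (16.7952, 3.6340)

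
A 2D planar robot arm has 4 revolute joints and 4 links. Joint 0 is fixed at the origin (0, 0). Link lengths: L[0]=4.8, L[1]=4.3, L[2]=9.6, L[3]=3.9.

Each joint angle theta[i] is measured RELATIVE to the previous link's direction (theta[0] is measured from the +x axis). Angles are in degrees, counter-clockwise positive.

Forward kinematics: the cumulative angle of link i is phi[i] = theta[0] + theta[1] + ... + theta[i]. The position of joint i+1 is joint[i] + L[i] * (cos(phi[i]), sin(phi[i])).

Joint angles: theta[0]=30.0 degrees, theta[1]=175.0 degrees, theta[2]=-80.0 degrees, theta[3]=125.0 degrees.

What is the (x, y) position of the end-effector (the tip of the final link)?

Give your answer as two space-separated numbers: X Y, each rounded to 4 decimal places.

Answer: -6.5804 4.7818

Derivation:
joint[0] = (0.0000, 0.0000)  (base)
link 0: phi[0] = 30 = 30 deg
  cos(30 deg) = 0.8660, sin(30 deg) = 0.5000
  joint[1] = (0.0000, 0.0000) + 4.8 * (0.8660, 0.5000) = (0.0000 + 4.1569, 0.0000 + 2.4000) = (4.1569, 2.4000)
link 1: phi[1] = 30 + 175 = 205 deg
  cos(205 deg) = -0.9063, sin(205 deg) = -0.4226
  joint[2] = (4.1569, 2.4000) + 4.3 * (-0.9063, -0.4226) = (4.1569 + -3.8971, 2.4000 + -1.8173) = (0.2598, 0.5827)
link 2: phi[2] = 30 + 175 + -80 = 125 deg
  cos(125 deg) = -0.5736, sin(125 deg) = 0.8192
  joint[3] = (0.2598, 0.5827) + 9.6 * (-0.5736, 0.8192) = (0.2598 + -5.5063, 0.5827 + 7.8639) = (-5.2465, 8.4466)
link 3: phi[3] = 30 + 175 + -80 + 125 = 250 deg
  cos(250 deg) = -0.3420, sin(250 deg) = -0.9397
  joint[4] = (-5.2465, 8.4466) + 3.9 * (-0.3420, -0.9397) = (-5.2465 + -1.3339, 8.4466 + -3.6648) = (-6.5804, 4.7818)
End effector: (-6.5804, 4.7818)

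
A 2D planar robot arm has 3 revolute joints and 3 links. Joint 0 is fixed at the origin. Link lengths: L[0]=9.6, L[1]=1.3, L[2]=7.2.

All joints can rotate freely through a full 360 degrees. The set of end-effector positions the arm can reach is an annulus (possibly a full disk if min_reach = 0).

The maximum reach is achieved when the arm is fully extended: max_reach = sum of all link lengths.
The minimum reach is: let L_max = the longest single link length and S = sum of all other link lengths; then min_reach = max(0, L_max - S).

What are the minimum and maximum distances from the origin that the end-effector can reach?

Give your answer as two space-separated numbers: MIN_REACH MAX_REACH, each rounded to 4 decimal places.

Answer: 1.1000 18.1000

Derivation:
Link lengths: [9.6, 1.3, 7.2]
max_reach = 9.6 + 1.3 + 7.2 = 18.1
L_max = max([9.6, 1.3, 7.2]) = 9.6
S (sum of others) = 18.1 - 9.6 = 8.5
min_reach = max(0, 9.6 - 8.5) = max(0, 1.1) = 1.1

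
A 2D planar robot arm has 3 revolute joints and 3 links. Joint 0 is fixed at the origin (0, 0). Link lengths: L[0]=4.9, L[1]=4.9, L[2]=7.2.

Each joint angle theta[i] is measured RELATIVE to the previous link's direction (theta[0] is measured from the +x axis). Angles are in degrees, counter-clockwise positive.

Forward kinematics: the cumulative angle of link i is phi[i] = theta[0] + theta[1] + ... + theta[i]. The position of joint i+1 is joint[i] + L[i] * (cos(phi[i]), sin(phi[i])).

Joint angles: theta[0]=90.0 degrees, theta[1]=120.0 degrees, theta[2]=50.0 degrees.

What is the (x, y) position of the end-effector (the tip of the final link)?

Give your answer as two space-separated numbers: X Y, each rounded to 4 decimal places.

Answer: -5.4938 -4.6406

Derivation:
joint[0] = (0.0000, 0.0000)  (base)
link 0: phi[0] = 90 = 90 deg
  cos(90 deg) = 0.0000, sin(90 deg) = 1.0000
  joint[1] = (0.0000, 0.0000) + 4.9 * (0.0000, 1.0000) = (0.0000 + 0.0000, 0.0000 + 4.9000) = (0.0000, 4.9000)
link 1: phi[1] = 90 + 120 = 210 deg
  cos(210 deg) = -0.8660, sin(210 deg) = -0.5000
  joint[2] = (0.0000, 4.9000) + 4.9 * (-0.8660, -0.5000) = (0.0000 + -4.2435, 4.9000 + -2.4500) = (-4.2435, 2.4500)
link 2: phi[2] = 90 + 120 + 50 = 260 deg
  cos(260 deg) = -0.1736, sin(260 deg) = -0.9848
  joint[3] = (-4.2435, 2.4500) + 7.2 * (-0.1736, -0.9848) = (-4.2435 + -1.2503, 2.4500 + -7.0906) = (-5.4938, -4.6406)
End effector: (-5.4938, -4.6406)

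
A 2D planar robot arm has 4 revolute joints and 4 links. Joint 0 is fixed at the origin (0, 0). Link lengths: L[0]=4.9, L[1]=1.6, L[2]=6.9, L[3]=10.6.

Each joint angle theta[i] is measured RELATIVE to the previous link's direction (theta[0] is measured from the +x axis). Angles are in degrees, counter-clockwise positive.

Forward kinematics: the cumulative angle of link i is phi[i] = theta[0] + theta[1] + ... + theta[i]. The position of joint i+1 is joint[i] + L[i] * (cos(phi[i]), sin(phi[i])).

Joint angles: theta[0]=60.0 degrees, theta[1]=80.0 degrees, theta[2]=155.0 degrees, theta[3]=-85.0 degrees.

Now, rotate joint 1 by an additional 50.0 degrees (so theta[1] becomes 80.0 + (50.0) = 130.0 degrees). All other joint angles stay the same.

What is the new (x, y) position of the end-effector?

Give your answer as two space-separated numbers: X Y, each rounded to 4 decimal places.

Answer: 5.6985 -8.2591

Derivation:
joint[0] = (0.0000, 0.0000)  (base)
link 0: phi[0] = 60 = 60 deg
  cos(60 deg) = 0.5000, sin(60 deg) = 0.8660
  joint[1] = (0.0000, 0.0000) + 4.9 * (0.5000, 0.8660) = (0.0000 + 2.4500, 0.0000 + 4.2435) = (2.4500, 4.2435)
link 1: phi[1] = 60 + 130 = 190 deg
  cos(190 deg) = -0.9848, sin(190 deg) = -0.1736
  joint[2] = (2.4500, 4.2435) + 1.6 * (-0.9848, -0.1736) = (2.4500 + -1.5757, 4.2435 + -0.2778) = (0.8743, 3.9657)
link 2: phi[2] = 60 + 130 + 155 = 345 deg
  cos(345 deg) = 0.9659, sin(345 deg) = -0.2588
  joint[3] = (0.8743, 3.9657) + 6.9 * (0.9659, -0.2588) = (0.8743 + 6.6649, 3.9657 + -1.7859) = (7.5392, 2.1798)
link 3: phi[3] = 60 + 130 + 155 + -85 = 260 deg
  cos(260 deg) = -0.1736, sin(260 deg) = -0.9848
  joint[4] = (7.5392, 2.1798) + 10.6 * (-0.1736, -0.9848) = (7.5392 + -1.8407, 2.1798 + -10.4390) = (5.6985, -8.2591)
End effector: (5.6985, -8.2591)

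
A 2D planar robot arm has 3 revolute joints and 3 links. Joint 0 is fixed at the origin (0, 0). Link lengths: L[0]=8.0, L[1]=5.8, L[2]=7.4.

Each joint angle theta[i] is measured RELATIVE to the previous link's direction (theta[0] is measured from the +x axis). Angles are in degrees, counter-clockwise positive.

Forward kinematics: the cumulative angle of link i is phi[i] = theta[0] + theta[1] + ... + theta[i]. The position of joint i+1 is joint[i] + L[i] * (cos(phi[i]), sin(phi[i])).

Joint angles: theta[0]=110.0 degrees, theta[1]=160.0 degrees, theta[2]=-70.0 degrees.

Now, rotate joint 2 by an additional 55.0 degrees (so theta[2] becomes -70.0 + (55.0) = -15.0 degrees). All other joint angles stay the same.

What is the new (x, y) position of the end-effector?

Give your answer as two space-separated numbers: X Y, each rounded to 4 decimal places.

joint[0] = (0.0000, 0.0000)  (base)
link 0: phi[0] = 110 = 110 deg
  cos(110 deg) = -0.3420, sin(110 deg) = 0.9397
  joint[1] = (0.0000, 0.0000) + 8 * (-0.3420, 0.9397) = (0.0000 + -2.7362, 0.0000 + 7.5175) = (-2.7362, 7.5175)
link 1: phi[1] = 110 + 160 = 270 deg
  cos(270 deg) = -0.0000, sin(270 deg) = -1.0000
  joint[2] = (-2.7362, 7.5175) + 5.8 * (-0.0000, -1.0000) = (-2.7362 + -0.0000, 7.5175 + -5.8000) = (-2.7362, 1.7175)
link 2: phi[2] = 110 + 160 + -15 = 255 deg
  cos(255 deg) = -0.2588, sin(255 deg) = -0.9659
  joint[3] = (-2.7362, 1.7175) + 7.4 * (-0.2588, -0.9659) = (-2.7362 + -1.9153, 1.7175 + -7.1479) = (-4.6514, -5.4303)
End effector: (-4.6514, -5.4303)

Answer: -4.6514 -5.4303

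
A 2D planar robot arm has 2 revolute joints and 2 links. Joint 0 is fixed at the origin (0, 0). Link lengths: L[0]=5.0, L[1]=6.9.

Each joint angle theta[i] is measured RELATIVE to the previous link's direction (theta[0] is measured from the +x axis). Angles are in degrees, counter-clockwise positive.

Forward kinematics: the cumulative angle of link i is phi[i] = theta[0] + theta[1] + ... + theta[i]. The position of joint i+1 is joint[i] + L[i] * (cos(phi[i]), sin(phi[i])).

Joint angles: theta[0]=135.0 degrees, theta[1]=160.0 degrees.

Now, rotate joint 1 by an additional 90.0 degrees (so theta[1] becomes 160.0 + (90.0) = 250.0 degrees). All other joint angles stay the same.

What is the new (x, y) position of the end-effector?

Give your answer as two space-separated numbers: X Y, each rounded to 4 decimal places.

Answer: 2.7180 6.4516

Derivation:
joint[0] = (0.0000, 0.0000)  (base)
link 0: phi[0] = 135 = 135 deg
  cos(135 deg) = -0.7071, sin(135 deg) = 0.7071
  joint[1] = (0.0000, 0.0000) + 5 * (-0.7071, 0.7071) = (0.0000 + -3.5355, 0.0000 + 3.5355) = (-3.5355, 3.5355)
link 1: phi[1] = 135 + 250 = 385 deg
  cos(385 deg) = 0.9063, sin(385 deg) = 0.4226
  joint[2] = (-3.5355, 3.5355) + 6.9 * (0.9063, 0.4226) = (-3.5355 + 6.2535, 3.5355 + 2.9161) = (2.7180, 6.4516)
End effector: (2.7180, 6.4516)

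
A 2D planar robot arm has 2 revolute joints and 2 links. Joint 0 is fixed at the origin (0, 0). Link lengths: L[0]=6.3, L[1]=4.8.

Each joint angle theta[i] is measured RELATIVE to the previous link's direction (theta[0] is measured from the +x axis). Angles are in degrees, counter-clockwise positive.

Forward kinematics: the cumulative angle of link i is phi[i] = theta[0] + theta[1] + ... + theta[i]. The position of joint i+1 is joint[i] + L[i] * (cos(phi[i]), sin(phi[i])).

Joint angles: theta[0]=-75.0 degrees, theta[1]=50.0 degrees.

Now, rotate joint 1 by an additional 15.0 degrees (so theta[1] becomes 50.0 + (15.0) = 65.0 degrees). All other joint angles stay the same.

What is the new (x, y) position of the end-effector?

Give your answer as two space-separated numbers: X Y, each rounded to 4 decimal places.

joint[0] = (0.0000, 0.0000)  (base)
link 0: phi[0] = -75 = -75 deg
  cos(-75 deg) = 0.2588, sin(-75 deg) = -0.9659
  joint[1] = (0.0000, 0.0000) + 6.3 * (0.2588, -0.9659) = (0.0000 + 1.6306, 0.0000 + -6.0853) = (1.6306, -6.0853)
link 1: phi[1] = -75 + 65 = -10 deg
  cos(-10 deg) = 0.9848, sin(-10 deg) = -0.1736
  joint[2] = (1.6306, -6.0853) + 4.8 * (0.9848, -0.1736) = (1.6306 + 4.7271, -6.0853 + -0.8335) = (6.3576, -6.9188)
End effector: (6.3576, -6.9188)

Answer: 6.3576 -6.9188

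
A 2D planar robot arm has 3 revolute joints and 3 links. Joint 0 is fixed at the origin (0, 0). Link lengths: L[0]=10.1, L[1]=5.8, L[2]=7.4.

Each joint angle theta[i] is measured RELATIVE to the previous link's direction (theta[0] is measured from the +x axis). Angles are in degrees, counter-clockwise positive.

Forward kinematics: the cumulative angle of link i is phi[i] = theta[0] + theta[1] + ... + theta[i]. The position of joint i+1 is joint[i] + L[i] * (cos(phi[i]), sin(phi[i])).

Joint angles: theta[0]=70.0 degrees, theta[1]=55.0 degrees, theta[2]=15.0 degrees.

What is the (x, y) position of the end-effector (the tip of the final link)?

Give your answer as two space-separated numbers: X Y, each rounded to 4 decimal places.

joint[0] = (0.0000, 0.0000)  (base)
link 0: phi[0] = 70 = 70 deg
  cos(70 deg) = 0.3420, sin(70 deg) = 0.9397
  joint[1] = (0.0000, 0.0000) + 10.1 * (0.3420, 0.9397) = (0.0000 + 3.4544, 0.0000 + 9.4909) = (3.4544, 9.4909)
link 1: phi[1] = 70 + 55 = 125 deg
  cos(125 deg) = -0.5736, sin(125 deg) = 0.8192
  joint[2] = (3.4544, 9.4909) + 5.8 * (-0.5736, 0.8192) = (3.4544 + -3.3267, 9.4909 + 4.7511) = (0.1277, 14.2420)
link 2: phi[2] = 70 + 55 + 15 = 140 deg
  cos(140 deg) = -0.7660, sin(140 deg) = 0.6428
  joint[3] = (0.1277, 14.2420) + 7.4 * (-0.7660, 0.6428) = (0.1277 + -5.6687, 14.2420 + 4.7566) = (-5.5411, 18.9986)
End effector: (-5.5411, 18.9986)

Answer: -5.5411 18.9986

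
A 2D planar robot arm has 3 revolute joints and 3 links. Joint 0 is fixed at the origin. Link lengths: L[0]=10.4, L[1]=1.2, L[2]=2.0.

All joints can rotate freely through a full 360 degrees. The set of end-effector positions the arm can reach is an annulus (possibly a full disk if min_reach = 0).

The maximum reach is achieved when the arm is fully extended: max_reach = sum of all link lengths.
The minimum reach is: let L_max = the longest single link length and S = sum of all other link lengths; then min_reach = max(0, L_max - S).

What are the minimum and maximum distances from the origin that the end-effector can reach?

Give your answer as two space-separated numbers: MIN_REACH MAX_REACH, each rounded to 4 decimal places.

Answer: 7.2000 13.6000

Derivation:
Link lengths: [10.4, 1.2, 2.0]
max_reach = 10.4 + 1.2 + 2 = 13.6
L_max = max([10.4, 1.2, 2.0]) = 10.4
S (sum of others) = 13.6 - 10.4 = 3.2
min_reach = max(0, 10.4 - 3.2) = max(0, 7.2) = 7.2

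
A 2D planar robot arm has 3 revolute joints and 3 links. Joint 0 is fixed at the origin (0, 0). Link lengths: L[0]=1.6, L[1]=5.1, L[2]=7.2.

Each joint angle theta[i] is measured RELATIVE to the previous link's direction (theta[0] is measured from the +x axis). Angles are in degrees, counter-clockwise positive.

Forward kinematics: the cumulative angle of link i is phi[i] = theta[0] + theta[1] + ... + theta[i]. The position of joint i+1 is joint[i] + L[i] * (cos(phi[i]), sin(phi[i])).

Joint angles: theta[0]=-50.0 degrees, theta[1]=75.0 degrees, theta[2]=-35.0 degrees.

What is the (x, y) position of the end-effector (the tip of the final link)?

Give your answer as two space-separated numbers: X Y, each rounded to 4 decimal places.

joint[0] = (0.0000, 0.0000)  (base)
link 0: phi[0] = -50 = -50 deg
  cos(-50 deg) = 0.6428, sin(-50 deg) = -0.7660
  joint[1] = (0.0000, 0.0000) + 1.6 * (0.6428, -0.7660) = (0.0000 + 1.0285, 0.0000 + -1.2257) = (1.0285, -1.2257)
link 1: phi[1] = -50 + 75 = 25 deg
  cos(25 deg) = 0.9063, sin(25 deg) = 0.4226
  joint[2] = (1.0285, -1.2257) + 5.1 * (0.9063, 0.4226) = (1.0285 + 4.6222, -1.2257 + 2.1554) = (5.6506, 0.9297)
link 2: phi[2] = -50 + 75 + -35 = -10 deg
  cos(-10 deg) = 0.9848, sin(-10 deg) = -0.1736
  joint[3] = (5.6506, 0.9297) + 7.2 * (0.9848, -0.1736) = (5.6506 + 7.0906, 0.9297 + -1.2503) = (12.7412, -0.3206)
End effector: (12.7412, -0.3206)

Answer: 12.7412 -0.3206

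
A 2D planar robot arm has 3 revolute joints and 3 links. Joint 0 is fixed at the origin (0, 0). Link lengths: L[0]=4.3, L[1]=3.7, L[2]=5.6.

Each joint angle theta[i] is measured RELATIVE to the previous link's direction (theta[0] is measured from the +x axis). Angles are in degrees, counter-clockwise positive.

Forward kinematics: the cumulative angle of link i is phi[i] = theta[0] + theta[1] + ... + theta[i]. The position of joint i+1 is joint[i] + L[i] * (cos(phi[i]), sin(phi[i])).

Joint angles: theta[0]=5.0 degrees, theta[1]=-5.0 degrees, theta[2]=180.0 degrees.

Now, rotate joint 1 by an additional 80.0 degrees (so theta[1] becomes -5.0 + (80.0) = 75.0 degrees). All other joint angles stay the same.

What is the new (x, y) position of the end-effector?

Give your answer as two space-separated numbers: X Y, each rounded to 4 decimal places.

joint[0] = (0.0000, 0.0000)  (base)
link 0: phi[0] = 5 = 5 deg
  cos(5 deg) = 0.9962, sin(5 deg) = 0.0872
  joint[1] = (0.0000, 0.0000) + 4.3 * (0.9962, 0.0872) = (0.0000 + 4.2836, 0.0000 + 0.3748) = (4.2836, 0.3748)
link 1: phi[1] = 5 + 75 = 80 deg
  cos(80 deg) = 0.1736, sin(80 deg) = 0.9848
  joint[2] = (4.2836, 0.3748) + 3.7 * (0.1736, 0.9848) = (4.2836 + 0.6425, 0.3748 + 3.6438) = (4.9261, 4.0186)
link 2: phi[2] = 5 + 75 + 180 = 260 deg
  cos(260 deg) = -0.1736, sin(260 deg) = -0.9848
  joint[3] = (4.9261, 4.0186) + 5.6 * (-0.1736, -0.9848) = (4.9261 + -0.9724, 4.0186 + -5.5149) = (3.9537, -1.4964)
End effector: (3.9537, -1.4964)

Answer: 3.9537 -1.4964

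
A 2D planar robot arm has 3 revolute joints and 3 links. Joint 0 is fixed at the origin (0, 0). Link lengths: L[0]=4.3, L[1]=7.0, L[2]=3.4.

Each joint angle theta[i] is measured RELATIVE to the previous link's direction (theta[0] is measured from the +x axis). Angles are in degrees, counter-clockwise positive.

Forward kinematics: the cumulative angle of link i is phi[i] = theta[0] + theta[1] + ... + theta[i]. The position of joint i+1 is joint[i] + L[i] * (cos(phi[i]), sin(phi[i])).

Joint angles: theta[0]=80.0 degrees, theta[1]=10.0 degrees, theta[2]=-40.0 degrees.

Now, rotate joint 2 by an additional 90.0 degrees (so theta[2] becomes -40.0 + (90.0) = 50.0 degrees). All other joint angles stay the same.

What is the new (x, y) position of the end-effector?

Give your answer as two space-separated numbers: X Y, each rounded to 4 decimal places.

Answer: -1.8579 13.4202

Derivation:
joint[0] = (0.0000, 0.0000)  (base)
link 0: phi[0] = 80 = 80 deg
  cos(80 deg) = 0.1736, sin(80 deg) = 0.9848
  joint[1] = (0.0000, 0.0000) + 4.3 * (0.1736, 0.9848) = (0.0000 + 0.7467, 0.0000 + 4.2347) = (0.7467, 4.2347)
link 1: phi[1] = 80 + 10 = 90 deg
  cos(90 deg) = 0.0000, sin(90 deg) = 1.0000
  joint[2] = (0.7467, 4.2347) + 7 * (0.0000, 1.0000) = (0.7467 + 0.0000, 4.2347 + 7.0000) = (0.7467, 11.2347)
link 2: phi[2] = 80 + 10 + 50 = 140 deg
  cos(140 deg) = -0.7660, sin(140 deg) = 0.6428
  joint[3] = (0.7467, 11.2347) + 3.4 * (-0.7660, 0.6428) = (0.7467 + -2.6046, 11.2347 + 2.1855) = (-1.8579, 13.4202)
End effector: (-1.8579, 13.4202)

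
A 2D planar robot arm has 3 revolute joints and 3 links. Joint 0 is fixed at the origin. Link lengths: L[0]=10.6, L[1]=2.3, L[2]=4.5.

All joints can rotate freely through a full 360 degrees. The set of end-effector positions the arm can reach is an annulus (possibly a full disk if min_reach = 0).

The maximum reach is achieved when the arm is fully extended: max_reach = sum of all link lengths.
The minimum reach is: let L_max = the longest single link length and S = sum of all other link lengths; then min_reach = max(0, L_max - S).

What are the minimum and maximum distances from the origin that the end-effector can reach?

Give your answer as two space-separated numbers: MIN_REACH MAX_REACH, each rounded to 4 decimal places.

Answer: 3.8000 17.4000

Derivation:
Link lengths: [10.6, 2.3, 4.5]
max_reach = 10.6 + 2.3 + 4.5 = 17.4
L_max = max([10.6, 2.3, 4.5]) = 10.6
S (sum of others) = 17.4 - 10.6 = 6.8
min_reach = max(0, 10.6 - 6.8) = max(0, 3.8) = 3.8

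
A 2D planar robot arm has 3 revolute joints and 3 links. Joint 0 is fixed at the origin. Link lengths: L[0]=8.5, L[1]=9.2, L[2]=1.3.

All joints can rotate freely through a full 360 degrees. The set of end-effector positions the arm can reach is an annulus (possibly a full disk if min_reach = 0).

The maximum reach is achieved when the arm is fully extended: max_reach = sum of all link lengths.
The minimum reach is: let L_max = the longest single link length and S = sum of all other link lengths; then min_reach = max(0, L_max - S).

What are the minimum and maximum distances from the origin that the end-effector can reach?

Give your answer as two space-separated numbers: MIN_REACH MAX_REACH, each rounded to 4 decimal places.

Link lengths: [8.5, 9.2, 1.3]
max_reach = 8.5 + 9.2 + 1.3 = 19
L_max = max([8.5, 9.2, 1.3]) = 9.2
S (sum of others) = 19 - 9.2 = 9.8
min_reach = max(0, 9.2 - 9.8) = max(0, -0.6) = 0

Answer: 0.0000 19.0000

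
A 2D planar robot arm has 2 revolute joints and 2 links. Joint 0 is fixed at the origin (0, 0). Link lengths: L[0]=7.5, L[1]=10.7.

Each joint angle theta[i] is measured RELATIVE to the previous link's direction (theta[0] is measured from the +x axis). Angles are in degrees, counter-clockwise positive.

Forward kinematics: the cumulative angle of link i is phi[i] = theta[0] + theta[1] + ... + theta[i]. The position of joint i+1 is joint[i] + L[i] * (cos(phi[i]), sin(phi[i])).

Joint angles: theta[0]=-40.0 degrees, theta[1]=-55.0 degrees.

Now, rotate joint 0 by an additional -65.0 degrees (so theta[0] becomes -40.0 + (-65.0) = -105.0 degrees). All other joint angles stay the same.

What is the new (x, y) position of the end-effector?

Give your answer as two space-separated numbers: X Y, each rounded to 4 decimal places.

Answer: -11.9959 -10.9041

Derivation:
joint[0] = (0.0000, 0.0000)  (base)
link 0: phi[0] = -105 = -105 deg
  cos(-105 deg) = -0.2588, sin(-105 deg) = -0.9659
  joint[1] = (0.0000, 0.0000) + 7.5 * (-0.2588, -0.9659) = (0.0000 + -1.9411, 0.0000 + -7.2444) = (-1.9411, -7.2444)
link 1: phi[1] = -105 + -55 = -160 deg
  cos(-160 deg) = -0.9397, sin(-160 deg) = -0.3420
  joint[2] = (-1.9411, -7.2444) + 10.7 * (-0.9397, -0.3420) = (-1.9411 + -10.0547, -7.2444 + -3.6596) = (-11.9959, -10.9041)
End effector: (-11.9959, -10.9041)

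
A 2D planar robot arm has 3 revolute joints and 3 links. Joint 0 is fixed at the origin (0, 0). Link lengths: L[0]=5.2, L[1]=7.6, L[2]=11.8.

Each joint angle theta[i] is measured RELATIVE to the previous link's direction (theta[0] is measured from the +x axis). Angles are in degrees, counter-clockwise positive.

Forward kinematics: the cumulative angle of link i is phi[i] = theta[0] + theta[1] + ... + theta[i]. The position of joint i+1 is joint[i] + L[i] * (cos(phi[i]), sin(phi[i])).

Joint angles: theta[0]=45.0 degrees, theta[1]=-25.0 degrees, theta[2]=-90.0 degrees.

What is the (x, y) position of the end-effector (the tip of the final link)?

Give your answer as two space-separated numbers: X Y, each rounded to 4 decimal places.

joint[0] = (0.0000, 0.0000)  (base)
link 0: phi[0] = 45 = 45 deg
  cos(45 deg) = 0.7071, sin(45 deg) = 0.7071
  joint[1] = (0.0000, 0.0000) + 5.2 * (0.7071, 0.7071) = (0.0000 + 3.6770, 0.0000 + 3.6770) = (3.6770, 3.6770)
link 1: phi[1] = 45 + -25 = 20 deg
  cos(20 deg) = 0.9397, sin(20 deg) = 0.3420
  joint[2] = (3.6770, 3.6770) + 7.6 * (0.9397, 0.3420) = (3.6770 + 7.1417, 3.6770 + 2.5994) = (10.8186, 6.2763)
link 2: phi[2] = 45 + -25 + -90 = -70 deg
  cos(-70 deg) = 0.3420, sin(-70 deg) = -0.9397
  joint[3] = (10.8186, 6.2763) + 11.8 * (0.3420, -0.9397) = (10.8186 + 4.0358, 6.2763 + -11.0884) = (14.8545, -4.8121)
End effector: (14.8545, -4.8121)

Answer: 14.8545 -4.8121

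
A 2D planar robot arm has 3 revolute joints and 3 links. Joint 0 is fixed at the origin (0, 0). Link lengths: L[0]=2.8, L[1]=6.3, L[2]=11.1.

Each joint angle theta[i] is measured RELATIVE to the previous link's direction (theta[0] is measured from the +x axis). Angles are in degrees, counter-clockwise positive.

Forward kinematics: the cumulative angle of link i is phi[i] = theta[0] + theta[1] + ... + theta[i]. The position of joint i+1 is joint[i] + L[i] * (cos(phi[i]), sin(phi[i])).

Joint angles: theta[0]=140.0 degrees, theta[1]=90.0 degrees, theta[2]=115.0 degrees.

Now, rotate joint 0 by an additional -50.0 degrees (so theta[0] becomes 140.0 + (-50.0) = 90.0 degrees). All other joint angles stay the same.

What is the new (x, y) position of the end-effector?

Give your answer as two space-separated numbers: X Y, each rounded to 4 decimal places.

Answer: -1.6089 -7.2600

Derivation:
joint[0] = (0.0000, 0.0000)  (base)
link 0: phi[0] = 90 = 90 deg
  cos(90 deg) = 0.0000, sin(90 deg) = 1.0000
  joint[1] = (0.0000, 0.0000) + 2.8 * (0.0000, 1.0000) = (0.0000 + 0.0000, 0.0000 + 2.8000) = (0.0000, 2.8000)
link 1: phi[1] = 90 + 90 = 180 deg
  cos(180 deg) = -1.0000, sin(180 deg) = 0.0000
  joint[2] = (0.0000, 2.8000) + 6.3 * (-1.0000, 0.0000) = (0.0000 + -6.3000, 2.8000 + 0.0000) = (-6.3000, 2.8000)
link 2: phi[2] = 90 + 90 + 115 = 295 deg
  cos(295 deg) = 0.4226, sin(295 deg) = -0.9063
  joint[3] = (-6.3000, 2.8000) + 11.1 * (0.4226, -0.9063) = (-6.3000 + 4.6911, 2.8000 + -10.0600) = (-1.6089, -7.2600)
End effector: (-1.6089, -7.2600)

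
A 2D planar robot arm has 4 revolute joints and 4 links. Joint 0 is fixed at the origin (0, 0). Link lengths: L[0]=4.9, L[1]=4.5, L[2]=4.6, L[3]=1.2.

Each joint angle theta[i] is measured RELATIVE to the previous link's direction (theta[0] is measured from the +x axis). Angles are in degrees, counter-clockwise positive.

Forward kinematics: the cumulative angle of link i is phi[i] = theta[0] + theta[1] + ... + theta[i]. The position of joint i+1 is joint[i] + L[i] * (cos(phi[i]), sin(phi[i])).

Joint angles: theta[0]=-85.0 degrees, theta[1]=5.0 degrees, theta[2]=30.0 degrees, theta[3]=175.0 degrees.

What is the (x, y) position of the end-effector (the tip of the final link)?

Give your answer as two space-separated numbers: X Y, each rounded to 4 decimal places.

Answer: 3.4770 -11.8538

Derivation:
joint[0] = (0.0000, 0.0000)  (base)
link 0: phi[0] = -85 = -85 deg
  cos(-85 deg) = 0.0872, sin(-85 deg) = -0.9962
  joint[1] = (0.0000, 0.0000) + 4.9 * (0.0872, -0.9962) = (0.0000 + 0.4271, 0.0000 + -4.8814) = (0.4271, -4.8814)
link 1: phi[1] = -85 + 5 = -80 deg
  cos(-80 deg) = 0.1736, sin(-80 deg) = -0.9848
  joint[2] = (0.4271, -4.8814) + 4.5 * (0.1736, -0.9848) = (0.4271 + 0.7814, -4.8814 + -4.4316) = (1.2085, -9.3130)
link 2: phi[2] = -85 + 5 + 30 = -50 deg
  cos(-50 deg) = 0.6428, sin(-50 deg) = -0.7660
  joint[3] = (1.2085, -9.3130) + 4.6 * (0.6428, -0.7660) = (1.2085 + 2.9568, -9.3130 + -3.5238) = (4.1653, -12.8368)
link 3: phi[3] = -85 + 5 + 30 + 175 = 125 deg
  cos(125 deg) = -0.5736, sin(125 deg) = 0.8192
  joint[4] = (4.1653, -12.8368) + 1.2 * (-0.5736, 0.8192) = (4.1653 + -0.6883, -12.8368 + 0.9830) = (3.4770, -11.8538)
End effector: (3.4770, -11.8538)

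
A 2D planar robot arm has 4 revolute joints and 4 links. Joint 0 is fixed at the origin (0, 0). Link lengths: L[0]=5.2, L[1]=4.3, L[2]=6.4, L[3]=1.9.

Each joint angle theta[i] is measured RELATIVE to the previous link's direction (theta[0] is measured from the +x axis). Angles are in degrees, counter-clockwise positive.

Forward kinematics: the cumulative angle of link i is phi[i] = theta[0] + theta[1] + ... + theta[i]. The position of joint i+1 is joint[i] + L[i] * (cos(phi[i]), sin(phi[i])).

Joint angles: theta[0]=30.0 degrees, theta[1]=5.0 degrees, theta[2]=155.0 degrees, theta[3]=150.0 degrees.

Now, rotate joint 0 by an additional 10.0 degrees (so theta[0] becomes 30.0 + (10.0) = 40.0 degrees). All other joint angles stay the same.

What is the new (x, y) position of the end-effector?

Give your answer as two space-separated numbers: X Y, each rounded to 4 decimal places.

Answer: 2.8811 3.8642

Derivation:
joint[0] = (0.0000, 0.0000)  (base)
link 0: phi[0] = 40 = 40 deg
  cos(40 deg) = 0.7660, sin(40 deg) = 0.6428
  joint[1] = (0.0000, 0.0000) + 5.2 * (0.7660, 0.6428) = (0.0000 + 3.9834, 0.0000 + 3.3425) = (3.9834, 3.3425)
link 1: phi[1] = 40 + 5 = 45 deg
  cos(45 deg) = 0.7071, sin(45 deg) = 0.7071
  joint[2] = (3.9834, 3.3425) + 4.3 * (0.7071, 0.7071) = (3.9834 + 3.0406, 3.3425 + 3.0406) = (7.0240, 6.3831)
link 2: phi[2] = 40 + 5 + 155 = 200 deg
  cos(200 deg) = -0.9397, sin(200 deg) = -0.3420
  joint[3] = (7.0240, 6.3831) + 6.4 * (-0.9397, -0.3420) = (7.0240 + -6.0140, 6.3831 + -2.1889) = (1.0100, 4.1941)
link 3: phi[3] = 40 + 5 + 155 + 150 = 350 deg
  cos(350 deg) = 0.9848, sin(350 deg) = -0.1736
  joint[4] = (1.0100, 4.1941) + 1.9 * (0.9848, -0.1736) = (1.0100 + 1.8711, 4.1941 + -0.3299) = (2.8811, 3.8642)
End effector: (2.8811, 3.8642)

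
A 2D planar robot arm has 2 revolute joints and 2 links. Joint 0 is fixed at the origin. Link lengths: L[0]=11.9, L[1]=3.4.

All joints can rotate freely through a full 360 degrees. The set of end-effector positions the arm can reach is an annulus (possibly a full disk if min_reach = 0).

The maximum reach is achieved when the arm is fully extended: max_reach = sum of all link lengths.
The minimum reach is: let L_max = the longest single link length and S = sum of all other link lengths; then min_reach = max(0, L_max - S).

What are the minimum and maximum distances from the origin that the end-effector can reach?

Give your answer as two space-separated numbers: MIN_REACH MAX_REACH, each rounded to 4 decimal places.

Link lengths: [11.9, 3.4]
max_reach = 11.9 + 3.4 = 15.3
L_max = max([11.9, 3.4]) = 11.9
S (sum of others) = 15.3 - 11.9 = 3.4
min_reach = max(0, 11.9 - 3.4) = max(0, 8.5) = 8.5

Answer: 8.5000 15.3000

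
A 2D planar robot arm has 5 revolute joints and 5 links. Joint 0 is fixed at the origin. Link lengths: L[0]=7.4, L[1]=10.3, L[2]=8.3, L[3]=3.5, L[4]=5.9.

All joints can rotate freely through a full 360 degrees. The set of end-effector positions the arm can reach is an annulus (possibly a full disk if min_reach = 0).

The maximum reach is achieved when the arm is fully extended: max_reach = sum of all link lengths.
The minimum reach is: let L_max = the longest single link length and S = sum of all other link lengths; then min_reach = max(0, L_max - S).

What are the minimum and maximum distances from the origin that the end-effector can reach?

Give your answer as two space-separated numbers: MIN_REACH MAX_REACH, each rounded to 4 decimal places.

Link lengths: [7.4, 10.3, 8.3, 3.5, 5.9]
max_reach = 7.4 + 10.3 + 8.3 + 3.5 + 5.9 = 35.4
L_max = max([7.4, 10.3, 8.3, 3.5, 5.9]) = 10.3
S (sum of others) = 35.4 - 10.3 = 25.1
min_reach = max(0, 10.3 - 25.1) = max(0, -14.8) = 0

Answer: 0.0000 35.4000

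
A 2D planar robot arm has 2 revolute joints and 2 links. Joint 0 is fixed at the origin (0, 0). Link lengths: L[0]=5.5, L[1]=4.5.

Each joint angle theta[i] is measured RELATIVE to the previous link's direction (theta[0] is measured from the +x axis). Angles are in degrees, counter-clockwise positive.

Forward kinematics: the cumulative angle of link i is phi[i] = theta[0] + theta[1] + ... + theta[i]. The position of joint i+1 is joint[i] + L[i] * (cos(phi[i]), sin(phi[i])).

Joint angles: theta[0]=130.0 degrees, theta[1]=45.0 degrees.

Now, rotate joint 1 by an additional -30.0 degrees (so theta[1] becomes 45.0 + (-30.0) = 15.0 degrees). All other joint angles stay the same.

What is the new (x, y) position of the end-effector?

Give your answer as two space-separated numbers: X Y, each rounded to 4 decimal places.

Answer: -7.2215 6.7943

Derivation:
joint[0] = (0.0000, 0.0000)  (base)
link 0: phi[0] = 130 = 130 deg
  cos(130 deg) = -0.6428, sin(130 deg) = 0.7660
  joint[1] = (0.0000, 0.0000) + 5.5 * (-0.6428, 0.7660) = (0.0000 + -3.5353, 0.0000 + 4.2132) = (-3.5353, 4.2132)
link 1: phi[1] = 130 + 15 = 145 deg
  cos(145 deg) = -0.8192, sin(145 deg) = 0.5736
  joint[2] = (-3.5353, 4.2132) + 4.5 * (-0.8192, 0.5736) = (-3.5353 + -3.6862, 4.2132 + 2.5811) = (-7.2215, 6.7943)
End effector: (-7.2215, 6.7943)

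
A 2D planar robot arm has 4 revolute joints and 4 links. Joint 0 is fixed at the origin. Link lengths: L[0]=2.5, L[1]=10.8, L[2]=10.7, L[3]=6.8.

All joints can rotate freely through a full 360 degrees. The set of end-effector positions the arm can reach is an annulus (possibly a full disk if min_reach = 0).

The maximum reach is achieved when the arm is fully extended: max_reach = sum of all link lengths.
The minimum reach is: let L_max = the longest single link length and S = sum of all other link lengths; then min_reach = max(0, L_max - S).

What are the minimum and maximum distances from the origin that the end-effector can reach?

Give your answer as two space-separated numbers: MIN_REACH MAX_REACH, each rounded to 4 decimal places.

Answer: 0.0000 30.8000

Derivation:
Link lengths: [2.5, 10.8, 10.7, 6.8]
max_reach = 2.5 + 10.8 + 10.7 + 6.8 = 30.8
L_max = max([2.5, 10.8, 10.7, 6.8]) = 10.8
S (sum of others) = 30.8 - 10.8 = 20
min_reach = max(0, 10.8 - 20) = max(0, -9.2) = 0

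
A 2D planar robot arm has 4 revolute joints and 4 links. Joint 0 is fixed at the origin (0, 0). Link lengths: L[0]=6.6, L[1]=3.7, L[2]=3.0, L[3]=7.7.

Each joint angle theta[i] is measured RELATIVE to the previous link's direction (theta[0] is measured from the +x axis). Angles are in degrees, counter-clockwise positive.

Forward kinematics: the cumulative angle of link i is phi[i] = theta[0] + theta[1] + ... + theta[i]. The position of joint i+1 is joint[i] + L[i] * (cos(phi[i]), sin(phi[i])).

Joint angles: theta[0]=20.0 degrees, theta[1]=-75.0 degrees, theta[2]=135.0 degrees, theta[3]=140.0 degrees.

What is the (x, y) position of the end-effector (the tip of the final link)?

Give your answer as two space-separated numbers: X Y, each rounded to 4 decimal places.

joint[0] = (0.0000, 0.0000)  (base)
link 0: phi[0] = 20 = 20 deg
  cos(20 deg) = 0.9397, sin(20 deg) = 0.3420
  joint[1] = (0.0000, 0.0000) + 6.6 * (0.9397, 0.3420) = (0.0000 + 6.2020, 0.0000 + 2.2573) = (6.2020, 2.2573)
link 1: phi[1] = 20 + -75 = -55 deg
  cos(-55 deg) = 0.5736, sin(-55 deg) = -0.8192
  joint[2] = (6.2020, 2.2573) + 3.7 * (0.5736, -0.8192) = (6.2020 + 2.1222, 2.2573 + -3.0309) = (8.3242, -0.7735)
link 2: phi[2] = 20 + -75 + 135 = 80 deg
  cos(80 deg) = 0.1736, sin(80 deg) = 0.9848
  joint[3] = (8.3242, -0.7735) + 3 * (0.1736, 0.9848) = (8.3242 + 0.5209, -0.7735 + 2.9544) = (8.8451, 2.1809)
link 3: phi[3] = 20 + -75 + 135 + 140 = 220 deg
  cos(220 deg) = -0.7660, sin(220 deg) = -0.6428
  joint[4] = (8.8451, 2.1809) + 7.7 * (-0.7660, -0.6428) = (8.8451 + -5.8985, 2.1809 + -4.9495) = (2.9466, -2.7686)
End effector: (2.9466, -2.7686)

Answer: 2.9466 -2.7686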